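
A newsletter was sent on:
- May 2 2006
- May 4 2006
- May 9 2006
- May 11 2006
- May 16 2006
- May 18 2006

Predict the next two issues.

Every event lands on a Tuesday or Thursday (gaps cycle 2, 5, 2, 5, 2).
So the schedule is: every Tuesday and Thursday.
Next Tuesday: May 23 2006.
Next Thursday: May 25 2006.

May 23 2006, May 25 2006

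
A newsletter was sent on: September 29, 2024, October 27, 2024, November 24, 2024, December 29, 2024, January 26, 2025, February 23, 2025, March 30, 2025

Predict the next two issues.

Every date is a Sunday; gaps 28, 28, 35, 28, 28, 35 days.
Each is the last Sunday of its month (at least one falls on the 29th or later, ruling out '4th Sunday').
April 2025 ends with Sunday April 27, 2025.
Last Sunday of May 2025: May 25, 2025.

April 27, 2025; May 25, 2025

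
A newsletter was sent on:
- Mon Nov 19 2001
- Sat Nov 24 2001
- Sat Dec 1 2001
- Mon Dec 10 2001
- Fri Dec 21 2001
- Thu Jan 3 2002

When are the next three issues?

Fri Jan 18 2002, Mon Feb 4 2002, Sat Feb 23 2002

The spacing grows by 2 each time: 5, 7, 9, 11, 13 days.
Next gap: 15 days. Thu Jan 3 2002 + 15 days = Fri Jan 18 2002.
Next gap: 17 days. Fri Jan 18 2002 + 17 days = Mon Feb 4 2002.
Next gap: 19 days. Mon Feb 4 2002 + 19 days = Sat Feb 23 2002.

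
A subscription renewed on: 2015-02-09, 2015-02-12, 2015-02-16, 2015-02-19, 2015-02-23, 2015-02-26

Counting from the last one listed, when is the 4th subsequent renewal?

Every event lands on a Monday or Thursday (gaps cycle 3, 4, 3, 4, 3).
So the schedule is: every Monday and Thursday.
The following Monday is 2015-03-02.
Next Thursday: 2015-03-05.
The following Monday is 2015-03-09.
The following Thursday is 2015-03-12.

2015-03-12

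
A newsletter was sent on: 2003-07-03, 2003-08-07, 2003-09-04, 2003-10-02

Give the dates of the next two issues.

2003-11-06, 2003-12-04

Gaps: 35, 28, 28 days — a mix of 28 and 35. Every date is a Thursday.
Each is the 1st Thursday of its month.
November 2003 — 1st Thursday is 2003-11-06.
1st Thursday of December 2003: 2003-12-04.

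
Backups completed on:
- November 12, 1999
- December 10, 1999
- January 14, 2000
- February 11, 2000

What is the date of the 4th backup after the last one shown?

June 9, 2000

All dates are Fridays, 28, 35, 28 days apart.
Specifically, the 2nd Friday of each month.
2nd Friday of March 2000: March 10, 2000.
April 2000 — 2nd Friday is April 14, 2000.
May 2000 — 2nd Friday is May 12, 2000.
June 2000 — 2nd Friday is June 9, 2000.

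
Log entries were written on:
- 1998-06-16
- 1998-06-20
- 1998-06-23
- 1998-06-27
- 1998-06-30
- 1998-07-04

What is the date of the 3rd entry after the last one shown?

1998-07-14

The gap pattern 4, 3, 4, 3, 4 repeats every 2 events.
These are the Tuesdays and Saturdays of each week.
Next Tuesday: 1998-07-07.
The following Saturday is 1998-07-11.
Next Tuesday: 1998-07-14.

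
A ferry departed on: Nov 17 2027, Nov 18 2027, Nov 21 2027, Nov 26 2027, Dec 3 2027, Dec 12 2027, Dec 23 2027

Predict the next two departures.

The spacing grows by 2 each time: 1, 3, 5, 7, 9, 11 days.
Next gap: 13 days. Dec 23 2027 + 13 days = Jan 5 2028.
Next gap: 15 days. Jan 5 2028 + 15 days = Jan 20 2028.

Jan 5 2028, Jan 20 2028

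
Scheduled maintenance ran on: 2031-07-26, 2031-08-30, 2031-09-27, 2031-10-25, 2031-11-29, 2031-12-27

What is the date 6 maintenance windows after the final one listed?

All Saturdays; the gaps (35, 28, 28, 35, 28) vary with month length.
This is the last Saturday of each month.
Last Saturday of January 2032: 2032-01-31.
February 2032 ends with Saturday 2032-02-28.
March 2032 ends with Saturday 2032-03-27.
April 2032 ends with Saturday 2032-04-24.
May 2032 ends with Saturday 2032-05-29.
Last Saturday of June 2032: 2032-06-26.

2032-06-26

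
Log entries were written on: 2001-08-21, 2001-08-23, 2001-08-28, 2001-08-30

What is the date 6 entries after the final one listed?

Gaps: 2, 5, 2 days — not constant, but cyclic with period 2.
The events fall on every Tuesday and Thursday.
Next Tuesday: 2001-09-04.
Next Thursday: 2001-09-06.
The following Tuesday is 2001-09-11.
The following Thursday is 2001-09-13.
The following Tuesday is 2001-09-18.
Next Thursday: 2001-09-20.

2001-09-20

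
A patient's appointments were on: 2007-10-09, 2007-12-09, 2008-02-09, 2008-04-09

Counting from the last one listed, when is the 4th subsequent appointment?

The day-of-month is always 9 (61, 62, 60 days between events).
So this recurs on the 9th of every 2 months.
Next: June 2008 → 2008-06-09.
Next: August 2008 → 2008-08-09.
October 2008: 2008-10-09.
December 2008: 2008-12-09.

2008-12-09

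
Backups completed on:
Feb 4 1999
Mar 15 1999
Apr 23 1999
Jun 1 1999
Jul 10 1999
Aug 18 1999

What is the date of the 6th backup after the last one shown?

Apr 8 2000

Every event comes 39 days after the last (39, 39, 39, 39, 39).
Aug 18 1999 + 39 days = Sep 26 1999.
Sep 26 1999 + 39 days = Nov 4 1999.
Nov 4 1999 + 39 days = Dec 13 1999.
Dec 13 1999 + 39 days = Jan 21 2000.
Jan 21 2000 + 39 days = Feb 29 2000.
Feb 29 2000 + 39 days = Apr 8 2000.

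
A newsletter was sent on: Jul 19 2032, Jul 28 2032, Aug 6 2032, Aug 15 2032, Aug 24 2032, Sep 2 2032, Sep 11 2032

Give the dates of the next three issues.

Sep 20 2032, Sep 29 2032, Oct 8 2032

Gaps between consecutive events: 9, 9, 9, 9, 9, 9 days — a constant 9-day interval.
Sep 11 2032 + 9 days = Sep 20 2032.
Sep 20 2032 + 9 days = Sep 29 2032.
Sep 29 2032 + 9 days = Oct 8 2032.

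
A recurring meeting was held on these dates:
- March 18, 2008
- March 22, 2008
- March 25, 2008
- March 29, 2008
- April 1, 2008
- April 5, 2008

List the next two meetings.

April 8, 2008; April 12, 2008

The gap pattern 4, 3, 4, 3, 4 repeats every 2 events.
These are the Tuesdays and Saturdays of each week.
Next Tuesday: April 8, 2008.
The following Saturday is April 12, 2008.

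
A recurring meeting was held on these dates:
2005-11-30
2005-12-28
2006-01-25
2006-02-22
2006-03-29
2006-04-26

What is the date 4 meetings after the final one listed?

2006-08-30

These are Wednesdays with 28, 28, 28, 35, 28-day gaps.
Each is the final Wednesday of its month — 2005-11-30 is past the 28th, so '4th Wednesday' doesn't fit.
May 2006 ends with Wednesday 2006-05-31.
Last Wednesday of June 2006: 2006-06-28.
July 2006 ends with Wednesday 2006-07-26.
Last Wednesday of August 2006: 2006-08-30.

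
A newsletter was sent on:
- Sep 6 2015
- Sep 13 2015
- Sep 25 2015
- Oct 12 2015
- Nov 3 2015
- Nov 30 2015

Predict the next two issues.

The spacing grows by 5 each time: 7, 12, 17, 22, 27 days.
Next gap: 32 days. Nov 30 2015 + 32 days = Jan 1 2016.
Next gap: 37 days. Jan 1 2016 + 37 days = Feb 7 2016.

Jan 1 2016, Feb 7 2016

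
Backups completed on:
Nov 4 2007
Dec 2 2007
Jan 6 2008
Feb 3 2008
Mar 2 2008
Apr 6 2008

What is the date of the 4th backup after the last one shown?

All dates are Sundays, 28, 35, 28, 28, 35 days apart.
Specifically, the 1st Sunday of each month.
May 2008 — 1st Sunday is May 4 2008.
1st Sunday of June 2008: Jun 1 2008.
1st Sunday of July 2008: Jul 6 2008.
1st Sunday of August 2008: Aug 3 2008.

Aug 3 2008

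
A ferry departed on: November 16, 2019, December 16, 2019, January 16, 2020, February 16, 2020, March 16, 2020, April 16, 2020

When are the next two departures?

Each date is the 16th; the gaps (30, 31, 31, 29, 31) track the month lengths.
The rule is the 16th of each month.
May 2020: May 16, 2020.
June 2020: June 16, 2020.

May 16, 2020; June 16, 2020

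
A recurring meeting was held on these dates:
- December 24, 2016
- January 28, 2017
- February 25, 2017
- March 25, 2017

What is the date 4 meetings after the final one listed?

July 22, 2017

All dates are Saturdays, 35, 28, 28 days apart.
Specifically, the 4th Saturday of each month.
4th Saturday of April 2017: April 22, 2017.
4th Saturday of May 2017: May 27, 2017.
June 2017 — 4th Saturday is June 24, 2017.
July 2017 — 4th Saturday is July 22, 2017.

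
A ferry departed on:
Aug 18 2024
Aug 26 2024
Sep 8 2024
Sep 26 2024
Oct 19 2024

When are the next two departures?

Gaps: 8, 13, 18, 23 days — each gap is 5 larger than the previous one.
Next gap: 28 days. Oct 19 2024 + 28 days = Nov 16 2024.
Next gap: 33 days. Nov 16 2024 + 33 days = Dec 19 2024.

Nov 16 2024, Dec 19 2024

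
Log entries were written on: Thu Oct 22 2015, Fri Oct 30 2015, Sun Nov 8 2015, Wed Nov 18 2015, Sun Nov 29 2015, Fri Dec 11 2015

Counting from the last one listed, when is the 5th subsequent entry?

Wed Feb 24 2016

Gaps: 8, 9, 10, 11, 12 days — each gap is 1 larger than the previous one.
Next gap: 13 days. Fri Dec 11 2015 + 13 days = Thu Dec 24 2015.
Next gap: 14 days. Thu Dec 24 2015 + 14 days = Thu Jan 7 2016.
Next gap: 15 days. Thu Jan 7 2016 + 15 days = Fri Jan 22 2016.
Next gap: 16 days. Fri Jan 22 2016 + 16 days = Sun Feb 7 2016.
Next gap: 17 days. Sun Feb 7 2016 + 17 days = Wed Feb 24 2016.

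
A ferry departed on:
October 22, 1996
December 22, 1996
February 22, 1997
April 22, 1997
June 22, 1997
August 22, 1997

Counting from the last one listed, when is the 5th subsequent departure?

June 22, 1998

Each date is the 22nd; the gaps (61, 62, 59, 61, 61) track the month lengths.
The rule is the 22nd of every 2 months.
Next: October 1997 → October 22, 1997.
Next: December 1997 → December 22, 1997.
Next: February 1998 → February 22, 1998.
April 1998: April 22, 1998.
Next: June 1998 → June 22, 1998.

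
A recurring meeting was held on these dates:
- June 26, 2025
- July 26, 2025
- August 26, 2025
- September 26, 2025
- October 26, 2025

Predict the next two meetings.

Gaps: 30, 31, 31, 30 days — not constant. Every event is on the 26th of the month.
Pattern: the 26th of each month.
Next: November 2025 → November 26, 2025.
Next: December 2025 → December 26, 2025.

November 26, 2025; December 26, 2025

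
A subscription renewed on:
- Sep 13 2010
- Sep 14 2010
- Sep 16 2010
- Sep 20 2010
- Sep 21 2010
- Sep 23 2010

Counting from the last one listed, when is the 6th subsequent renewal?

Gaps: 1, 2, 4, 1, 2 days — not constant, but cyclic with period 3.
The events fall on every Monday, Tuesday and Thursday.
The following Monday is Sep 27 2010.
Next Tuesday: Sep 28 2010.
The following Thursday is Sep 30 2010.
The following Monday is Oct 4 2010.
Next Tuesday: Oct 5 2010.
The following Thursday is Oct 7 2010.

Oct 7 2010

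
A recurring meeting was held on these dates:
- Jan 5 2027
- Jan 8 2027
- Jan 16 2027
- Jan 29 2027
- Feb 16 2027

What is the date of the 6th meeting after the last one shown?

The spacing grows by 5 each time: 3, 8, 13, 18 days.
Next gap: 23 days. Feb 16 2027 + 23 days = Mar 11 2027.
Next gap: 28 days. Mar 11 2027 + 28 days = Apr 8 2027.
Next gap: 33 days. Apr 8 2027 + 33 days = May 11 2027.
Next gap: 38 days. May 11 2027 + 38 days = Jun 18 2027.
Next gap: 43 days. Jun 18 2027 + 43 days = Jul 31 2027.
Next gap: 48 days. Jul 31 2027 + 48 days = Sep 17 2027.

Sep 17 2027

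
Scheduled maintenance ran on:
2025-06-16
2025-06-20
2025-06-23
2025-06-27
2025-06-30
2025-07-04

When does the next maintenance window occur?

Gaps: 4, 3, 4, 3, 4 days — not constant, but cyclic with period 2.
The events fall on every Monday and Friday.
The following Monday is 2025-07-07.

2025-07-07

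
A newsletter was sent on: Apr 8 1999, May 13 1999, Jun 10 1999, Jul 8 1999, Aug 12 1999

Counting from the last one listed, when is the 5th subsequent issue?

Jan 13 2000

All dates are Thursdays, 35, 28, 28, 35 days apart.
Specifically, the 2nd Thursday of each month.
2nd Thursday of September 1999: Sep 9 1999.
October 1999 — 2nd Thursday is Oct 14 1999.
November 1999 — 2nd Thursday is Nov 11 1999.
December 1999 — 2nd Thursday is Dec 9 1999.
2nd Thursday of January 2000: Jan 13 2000.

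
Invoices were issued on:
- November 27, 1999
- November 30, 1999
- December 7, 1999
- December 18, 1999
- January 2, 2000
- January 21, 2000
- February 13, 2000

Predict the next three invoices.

Intervals are 3, 7, 11, 15, 19, 23 days — an arithmetic progression with common difference 4.
Next gap: 27 days. February 13, 2000 + 27 days = March 11, 2000.
Next gap: 31 days. March 11, 2000 + 31 days = April 11, 2000.
Next gap: 35 days. April 11, 2000 + 35 days = May 16, 2000.

March 11, 2000; April 11, 2000; May 16, 2000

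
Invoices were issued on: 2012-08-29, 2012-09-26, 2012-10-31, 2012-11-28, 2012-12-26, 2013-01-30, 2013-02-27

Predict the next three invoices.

2013-03-27, 2013-04-24, 2013-05-29

These are Wednesdays with 28, 35, 28, 28, 35, 28-day gaps.
Each is the final Wednesday of its month — 2012-08-29 is past the 28th, so '4th Wednesday' doesn't fit.
March 2013 ends with Wednesday 2013-03-27.
April 2013 ends with Wednesday 2013-04-24.
May 2013 ends with Wednesday 2013-05-29.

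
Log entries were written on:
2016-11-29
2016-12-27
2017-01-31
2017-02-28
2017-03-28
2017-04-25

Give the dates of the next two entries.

2017-05-30, 2017-06-27

These are Tuesdays with 28, 35, 28, 28, 28-day gaps.
Each is the final Tuesday of its month — 2016-11-29 is past the 28th, so '4th Tuesday' doesn't fit.
May 2017 ends with Tuesday 2017-05-30.
June 2017 ends with Tuesday 2017-06-27.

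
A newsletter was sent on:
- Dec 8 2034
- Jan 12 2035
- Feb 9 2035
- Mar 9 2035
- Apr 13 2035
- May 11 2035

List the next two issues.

Jun 8 2035, Jul 13 2035

All dates are Fridays, 35, 28, 28, 35, 28 days apart.
Specifically, the 2nd Friday of each month.
June 2035 — 2nd Friday is Jun 8 2035.
2nd Friday of July 2035: Jul 13 2035.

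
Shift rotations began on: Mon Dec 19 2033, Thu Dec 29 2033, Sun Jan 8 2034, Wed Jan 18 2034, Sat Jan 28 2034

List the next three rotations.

Gaps between consecutive events: 10, 10, 10, 10 days — a constant 10-day interval.
Sat Jan 28 2034 + 10 days = Tue Feb 7 2034.
Tue Feb 7 2034 + 10 days = Fri Feb 17 2034.
Fri Feb 17 2034 + 10 days = Mon Feb 27 2034.

Tue Feb 7 2034, Fri Feb 17 2034, Mon Feb 27 2034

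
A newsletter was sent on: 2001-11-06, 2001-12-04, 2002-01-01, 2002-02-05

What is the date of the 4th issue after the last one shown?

These are Tuesdays at 28- or 35-day spacing (28, 28, 35).
The pattern: 1st Tuesday of the month.
1st Tuesday of March 2002: 2002-03-05.
April 2002 — 1st Tuesday is 2002-04-02.
May 2002 — 1st Tuesday is 2002-05-07.
June 2002 — 1st Tuesday is 2002-06-04.

2002-06-04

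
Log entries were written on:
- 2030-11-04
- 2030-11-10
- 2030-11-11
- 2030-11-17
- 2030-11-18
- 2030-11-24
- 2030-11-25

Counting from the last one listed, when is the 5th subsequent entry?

2030-12-15

Gaps: 6, 1, 6, 1, 6, 1 days — not constant, but cyclic with period 2.
The events fall on every Monday and Sunday.
The following Sunday is 2030-12-01.
The following Monday is 2030-12-02.
The following Sunday is 2030-12-08.
Next Monday: 2030-12-09.
The following Sunday is 2030-12-15.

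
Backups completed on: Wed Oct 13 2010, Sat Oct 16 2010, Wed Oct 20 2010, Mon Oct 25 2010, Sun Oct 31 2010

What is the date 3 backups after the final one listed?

Gaps: 3, 4, 5, 6 days — each gap is 1 larger than the previous one.
Next gap: 7 days. Sun Oct 31 2010 + 7 days = Sun Nov 7 2010.
Next gap: 8 days. Sun Nov 7 2010 + 8 days = Mon Nov 15 2010.
Next gap: 9 days. Mon Nov 15 2010 + 9 days = Wed Nov 24 2010.

Wed Nov 24 2010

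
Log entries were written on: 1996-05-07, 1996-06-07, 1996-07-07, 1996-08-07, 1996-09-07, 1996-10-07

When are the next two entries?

Gaps: 31, 30, 31, 31, 30 days — not constant. Every event is on the 7th of the month.
Pattern: the 7th of each month.
November 1996: 1996-11-07.
Next: December 1996 → 1996-12-07.

1996-11-07, 1996-12-07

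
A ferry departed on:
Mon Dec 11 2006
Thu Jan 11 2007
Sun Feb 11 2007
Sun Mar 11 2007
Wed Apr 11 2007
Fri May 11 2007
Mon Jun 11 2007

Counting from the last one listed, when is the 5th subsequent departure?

Sun Nov 11 2007

Gaps: 31, 31, 28, 31, 30, 31 days — not constant. Every event is on the 11th of the month.
Pattern: the 11th of each month.
Next: July 2007 → Wed Jul 11 2007.
Next: August 2007 → Sat Aug 11 2007.
Next: September 2007 → Tue Sep 11 2007.
Next: October 2007 → Thu Oct 11 2007.
November 2007: Sun Nov 11 2007.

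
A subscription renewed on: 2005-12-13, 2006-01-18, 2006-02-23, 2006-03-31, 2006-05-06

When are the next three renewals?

Gaps between consecutive events: 36, 36, 36, 36 days — a constant 36-day interval.
2006-05-06 + 36 days = 2006-06-11.
2006-06-11 + 36 days = 2006-07-17.
2006-07-17 + 36 days = 2006-08-22.

2006-06-11, 2006-07-17, 2006-08-22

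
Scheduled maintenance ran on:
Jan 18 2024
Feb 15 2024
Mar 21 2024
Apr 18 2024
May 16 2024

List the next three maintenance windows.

Jun 20 2024, Jul 18 2024, Aug 15 2024

All dates are Thursdays, 28, 35, 28, 28 days apart.
Specifically, the 3rd Thursday of each month.
3rd Thursday of June 2024: Jun 20 2024.
3rd Thursday of July 2024: Jul 18 2024.
August 2024 — 3rd Thursday is Aug 15 2024.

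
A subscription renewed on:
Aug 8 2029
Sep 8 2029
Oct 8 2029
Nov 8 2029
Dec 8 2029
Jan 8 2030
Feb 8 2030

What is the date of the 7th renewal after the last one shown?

Each date is the 8th; the gaps (31, 30, 31, 30, 31, 31) track the month lengths.
The rule is the 8th of each month.
March 2030: Mar 8 2030.
Next: April 2030 → Apr 8 2030.
May 2030: May 8 2030.
June 2030: Jun 8 2030.
July 2030: Jul 8 2030.
August 2030: Aug 8 2030.
Next: September 2030 → Sep 8 2030.

Sep 8 2030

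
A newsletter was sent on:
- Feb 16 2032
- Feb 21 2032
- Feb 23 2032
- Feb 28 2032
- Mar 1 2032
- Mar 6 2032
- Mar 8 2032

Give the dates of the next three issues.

Mar 13 2032, Mar 15 2032, Mar 20 2032

Every event lands on a Monday or Saturday (gaps cycle 5, 2, 5, 2, 5, 2).
So the schedule is: every Monday and Saturday.
Next Saturday: Mar 13 2032.
Next Monday: Mar 15 2032.
The following Saturday is Mar 20 2032.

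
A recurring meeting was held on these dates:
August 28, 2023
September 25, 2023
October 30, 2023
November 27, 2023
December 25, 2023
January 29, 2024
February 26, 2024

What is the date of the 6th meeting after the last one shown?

These are Mondays with 28, 35, 28, 28, 35, 28-day gaps.
Each is the final Monday of its month — October 30, 2023 is past the 28th, so '4th Monday' doesn't fit.
March 2024 ends with Monday March 25, 2024.
Last Monday of April 2024: April 29, 2024.
Last Monday of May 2024: May 27, 2024.
June 2024 ends with Monday June 24, 2024.
July 2024 ends with Monday July 29, 2024.
August 2024 ends with Monday August 26, 2024.

August 26, 2024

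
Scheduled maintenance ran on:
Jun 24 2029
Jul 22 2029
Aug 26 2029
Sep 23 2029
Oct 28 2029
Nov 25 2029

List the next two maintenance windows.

These are Sundays at 28- or 35-day spacing (28, 35, 28, 35, 28).
The pattern: 4th Sunday of the month.
December 2029 — 4th Sunday is Dec 23 2029.
4th Sunday of January 2030: Jan 27 2030.

Dec 23 2029, Jan 27 2030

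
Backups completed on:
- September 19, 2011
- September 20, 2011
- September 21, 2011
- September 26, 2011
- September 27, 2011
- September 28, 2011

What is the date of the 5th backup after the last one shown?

Gaps: 1, 1, 5, 1, 1 days — not constant, but cyclic with period 3.
The events fall on every Monday, Tuesday and Wednesday.
The following Monday is October 3, 2011.
The following Tuesday is October 4, 2011.
The following Wednesday is October 5, 2011.
Next Monday: October 10, 2011.
The following Tuesday is October 11, 2011.

October 11, 2011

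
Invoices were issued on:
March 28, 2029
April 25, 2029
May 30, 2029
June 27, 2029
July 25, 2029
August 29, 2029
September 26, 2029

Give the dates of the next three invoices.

These are Wednesdays with 28, 35, 28, 28, 35, 28-day gaps.
Each is the final Wednesday of its month — May 30, 2029 is past the 28th, so '4th Wednesday' doesn't fit.
Last Wednesday of October 2029: October 31, 2029.
November 2029 ends with Wednesday November 28, 2029.
Last Wednesday of December 2029: December 26, 2029.

October 31, 2029; November 28, 2029; December 26, 2029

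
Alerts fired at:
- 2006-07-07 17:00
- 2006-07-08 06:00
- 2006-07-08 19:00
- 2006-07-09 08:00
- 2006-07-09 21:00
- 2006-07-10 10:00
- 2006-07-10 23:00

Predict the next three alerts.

2006-07-11 12:00, 2006-07-12 01:00, 2006-07-12 14:00

The interval is a steady 13 hours (13, 13, 13, 13, 13, 13).
2006-07-10 23:00 + 13 h = 2006-07-11 12:00.
2006-07-11 12:00 + 13 h = 2006-07-12 01:00.
2006-07-12 01:00 + 13 h = 2006-07-12 14:00.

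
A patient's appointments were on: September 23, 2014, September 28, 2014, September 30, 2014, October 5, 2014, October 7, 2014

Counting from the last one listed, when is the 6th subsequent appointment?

October 28, 2014

The gap pattern 5, 2, 5, 2 repeats every 2 events.
These are the Tuesdays and Sundays of each week.
The following Sunday is October 12, 2014.
The following Tuesday is October 14, 2014.
Next Sunday: October 19, 2014.
Next Tuesday: October 21, 2014.
The following Sunday is October 26, 2014.
Next Tuesday: October 28, 2014.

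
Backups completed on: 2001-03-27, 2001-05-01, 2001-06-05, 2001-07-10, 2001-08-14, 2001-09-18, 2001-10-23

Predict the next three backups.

2001-11-27, 2002-01-01, 2002-02-05

Every event comes 35 days after the last (35, 35, 35, 35, 35, 35).
2001-10-23 + 35 days = 2001-11-27.
2001-11-27 + 35 days = 2002-01-01.
2002-01-01 + 35 days = 2002-02-05.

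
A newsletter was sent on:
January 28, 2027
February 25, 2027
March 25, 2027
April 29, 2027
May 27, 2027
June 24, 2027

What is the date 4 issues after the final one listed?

All Thursdays; the gaps (28, 28, 35, 28, 28) vary with month length.
This is the last Thursday of each month.
Last Thursday of July 2027: July 29, 2027.
Last Thursday of August 2027: August 26, 2027.
Last Thursday of September 2027: September 30, 2027.
Last Thursday of October 2027: October 28, 2027.

October 28, 2027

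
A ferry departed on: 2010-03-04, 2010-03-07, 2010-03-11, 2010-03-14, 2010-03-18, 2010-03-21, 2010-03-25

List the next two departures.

Gaps: 3, 4, 3, 4, 3, 4 days — not constant, but cyclic with period 2.
The events fall on every Thursday and Sunday.
The following Sunday is 2010-03-28.
The following Thursday is 2010-04-01.

2010-03-28, 2010-04-01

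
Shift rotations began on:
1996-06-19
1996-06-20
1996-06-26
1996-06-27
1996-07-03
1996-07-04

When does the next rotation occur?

1996-07-10

Every event lands on a Wednesday or Thursday (gaps cycle 1, 6, 1, 6, 1).
So the schedule is: every Wednesday and Thursday.
Next Wednesday: 1996-07-10.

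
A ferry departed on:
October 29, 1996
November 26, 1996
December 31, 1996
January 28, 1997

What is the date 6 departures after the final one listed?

Every date is a Tuesday; gaps 28, 35, 28 days.
Each is the last Tuesday of its month (at least one falls on the 29th or later, ruling out '4th Tuesday').
February 1997 ends with Tuesday February 25, 1997.
March 1997 ends with Tuesday March 25, 1997.
Last Tuesday of April 1997: April 29, 1997.
Last Tuesday of May 1997: May 27, 1997.
June 1997 ends with Tuesday June 24, 1997.
July 1997 ends with Tuesday July 29, 1997.

July 29, 1997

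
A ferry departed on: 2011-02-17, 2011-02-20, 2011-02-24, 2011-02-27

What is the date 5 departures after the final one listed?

2011-03-17

Gaps: 3, 4, 3 days — not constant, but cyclic with period 2.
The events fall on every Thursday and Sunday.
Next Thursday: 2011-03-03.
The following Sunday is 2011-03-06.
The following Thursday is 2011-03-10.
Next Sunday: 2011-03-13.
Next Thursday: 2011-03-17.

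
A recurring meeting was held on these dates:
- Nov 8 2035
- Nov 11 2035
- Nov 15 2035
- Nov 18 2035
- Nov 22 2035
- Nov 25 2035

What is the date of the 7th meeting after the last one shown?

Every event lands on a Thursday or Sunday (gaps cycle 3, 4, 3, 4, 3).
So the schedule is: every Thursday and Sunday.
Next Thursday: Nov 29 2035.
Next Sunday: Dec 2 2035.
The following Thursday is Dec 6 2035.
The following Sunday is Dec 9 2035.
The following Thursday is Dec 13 2035.
Next Sunday: Dec 16 2035.
Next Thursday: Dec 20 2035.

Dec 20 2035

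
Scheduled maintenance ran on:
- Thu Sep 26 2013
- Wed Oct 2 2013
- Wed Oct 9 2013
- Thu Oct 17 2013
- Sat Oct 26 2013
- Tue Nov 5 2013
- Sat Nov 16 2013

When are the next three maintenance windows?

Thu Nov 28 2013, Wed Dec 11 2013, Wed Dec 25 2013

Gaps: 6, 7, 8, 9, 10, 11 days — each gap is 1 larger than the previous one.
Next gap: 12 days. Sat Nov 16 2013 + 12 days = Thu Nov 28 2013.
Next gap: 13 days. Thu Nov 28 2013 + 13 days = Wed Dec 11 2013.
Next gap: 14 days. Wed Dec 11 2013 + 14 days = Wed Dec 25 2013.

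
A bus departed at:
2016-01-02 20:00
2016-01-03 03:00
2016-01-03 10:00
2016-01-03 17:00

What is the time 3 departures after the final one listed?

2016-01-04 14:00

The interval is a steady 7 hours (7, 7, 7).
2016-01-03 17:00 + 7 h = 2016-01-04 00:00.
2016-01-04 00:00 + 7 h = 2016-01-04 07:00.
2016-01-04 07:00 + 7 h = 2016-01-04 14:00.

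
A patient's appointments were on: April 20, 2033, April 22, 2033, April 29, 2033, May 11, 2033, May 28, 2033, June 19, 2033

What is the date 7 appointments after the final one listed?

Gaps: 2, 7, 12, 17, 22 days — each gap is 5 larger than the previous one.
Next gap: 27 days. June 19, 2033 + 27 days = July 16, 2033.
Next gap: 32 days. July 16, 2033 + 32 days = August 17, 2033.
Next gap: 37 days. August 17, 2033 + 37 days = September 23, 2033.
Next gap: 42 days. September 23, 2033 + 42 days = November 4, 2033.
Next gap: 47 days. November 4, 2033 + 47 days = December 21, 2033.
Next gap: 52 days. December 21, 2033 + 52 days = February 11, 2034.
Next gap: 57 days. February 11, 2034 + 57 days = April 9, 2034.

April 9, 2034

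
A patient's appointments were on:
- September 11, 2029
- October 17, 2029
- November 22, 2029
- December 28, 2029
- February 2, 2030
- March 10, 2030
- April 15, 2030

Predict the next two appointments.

Every event comes 36 days after the last (36, 36, 36, 36, 36, 36).
April 15, 2030 + 36 days = May 21, 2030.
May 21, 2030 + 36 days = June 26, 2030.

May 21, 2030; June 26, 2030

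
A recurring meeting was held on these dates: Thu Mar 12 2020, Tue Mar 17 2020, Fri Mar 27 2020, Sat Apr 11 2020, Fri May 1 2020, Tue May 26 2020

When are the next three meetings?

Gaps: 5, 10, 15, 20, 25 days — each gap is 5 larger than the previous one.
Next gap: 30 days. Tue May 26 2020 + 30 days = Thu Jun 25 2020.
Next gap: 35 days. Thu Jun 25 2020 + 35 days = Thu Jul 30 2020.
Next gap: 40 days. Thu Jul 30 2020 + 40 days = Tue Sep 8 2020.

Thu Jun 25 2020, Thu Jul 30 2020, Tue Sep 8 2020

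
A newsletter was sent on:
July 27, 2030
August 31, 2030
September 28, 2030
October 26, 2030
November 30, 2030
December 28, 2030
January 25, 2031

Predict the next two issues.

February 22, 2031; March 29, 2031

Every date is a Saturday; gaps 35, 28, 28, 35, 28, 28 days.
Each is the last Saturday of its month (at least one falls on the 29th or later, ruling out '4th Saturday').
Last Saturday of February 2031: February 22, 2031.
Last Saturday of March 2031: March 29, 2031.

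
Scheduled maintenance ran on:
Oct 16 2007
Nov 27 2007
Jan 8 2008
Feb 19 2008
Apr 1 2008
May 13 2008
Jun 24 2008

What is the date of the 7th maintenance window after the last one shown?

Apr 14 2009

The spacing is 42, 42, 42, 42, 42, 42 days — always 42 days.
Jun 24 2008 + 42 days = Aug 5 2008.
Aug 5 2008 + 42 days = Sep 16 2008.
Sep 16 2008 + 42 days = Oct 28 2008.
Oct 28 2008 + 42 days = Dec 9 2008.
Dec 9 2008 + 42 days = Jan 20 2009.
Jan 20 2009 + 42 days = Mar 3 2009.
Mar 3 2009 + 42 days = Apr 14 2009.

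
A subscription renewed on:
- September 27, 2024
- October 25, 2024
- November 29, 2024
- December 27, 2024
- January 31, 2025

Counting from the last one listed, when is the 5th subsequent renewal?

All Fridays; the gaps (28, 35, 28, 35) vary with month length.
This is the last Friday of each month.
Last Friday of February 2025: February 28, 2025.
Last Friday of March 2025: March 28, 2025.
Last Friday of April 2025: April 25, 2025.
May 2025 ends with Friday May 30, 2025.
June 2025 ends with Friday June 27, 2025.

June 27, 2025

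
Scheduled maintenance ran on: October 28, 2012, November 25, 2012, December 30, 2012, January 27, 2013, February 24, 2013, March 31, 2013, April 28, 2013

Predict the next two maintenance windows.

All Sundays; the gaps (28, 35, 28, 28, 35, 28) vary with month length.
This is the last Sunday of each month.
Last Sunday of May 2013: May 26, 2013.
Last Sunday of June 2013: June 30, 2013.

May 26, 2013; June 30, 2013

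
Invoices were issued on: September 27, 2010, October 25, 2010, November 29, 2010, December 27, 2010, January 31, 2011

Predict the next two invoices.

February 28, 2011; March 28, 2011

These are Mondays with 28, 35, 28, 35-day gaps.
Each is the final Monday of its month — November 29, 2010 is past the 28th, so '4th Monday' doesn't fit.
Last Monday of February 2011: February 28, 2011.
Last Monday of March 2011: March 28, 2011.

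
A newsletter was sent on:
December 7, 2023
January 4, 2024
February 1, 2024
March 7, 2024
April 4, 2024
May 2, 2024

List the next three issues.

All dates are Thursdays, 28, 28, 35, 28, 28 days apart.
Specifically, the 1st Thursday of each month.
1st Thursday of June 2024: June 6, 2024.
1st Thursday of July 2024: July 4, 2024.
1st Thursday of August 2024: August 1, 2024.

June 6, 2024; July 4, 2024; August 1, 2024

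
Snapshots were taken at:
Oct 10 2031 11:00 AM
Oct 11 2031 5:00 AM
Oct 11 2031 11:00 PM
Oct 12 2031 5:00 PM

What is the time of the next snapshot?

Spacing: 18, 18, 18 h — constant 18 h.
Oct 12 2031 5:00 PM + 18 h = Oct 13 2031 11:00 AM.

Oct 13 2031 11:00 AM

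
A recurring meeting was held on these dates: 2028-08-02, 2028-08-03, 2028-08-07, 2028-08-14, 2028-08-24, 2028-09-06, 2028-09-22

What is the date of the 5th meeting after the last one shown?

2029-01-25

Intervals are 1, 4, 7, 10, 13, 16 days — an arithmetic progression with common difference 3.
Next gap: 19 days. 2028-09-22 + 19 days = 2028-10-11.
Next gap: 22 days. 2028-10-11 + 22 days = 2028-11-02.
Next gap: 25 days. 2028-11-02 + 25 days = 2028-11-27.
Next gap: 28 days. 2028-11-27 + 28 days = 2028-12-25.
Next gap: 31 days. 2028-12-25 + 31 days = 2029-01-25.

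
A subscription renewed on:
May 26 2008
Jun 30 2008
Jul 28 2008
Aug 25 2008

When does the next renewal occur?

Sep 29 2008

These are Mondays with 35, 28, 28-day gaps.
Each is the final Monday of its month — Jun 30 2008 is past the 28th, so '4th Monday' doesn't fit.
September 2008 ends with Monday Sep 29 2008.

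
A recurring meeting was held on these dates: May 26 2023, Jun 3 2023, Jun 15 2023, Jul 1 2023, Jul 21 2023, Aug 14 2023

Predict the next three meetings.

Intervals are 8, 12, 16, 20, 24 days — an arithmetic progression with common difference 4.
Next gap: 28 days. Aug 14 2023 + 28 days = Sep 11 2023.
Next gap: 32 days. Sep 11 2023 + 32 days = Oct 13 2023.
Next gap: 36 days. Oct 13 2023 + 36 days = Nov 18 2023.

Sep 11 2023, Oct 13 2023, Nov 18 2023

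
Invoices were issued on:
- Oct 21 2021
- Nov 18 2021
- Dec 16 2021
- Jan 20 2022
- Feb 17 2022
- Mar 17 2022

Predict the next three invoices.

Apr 21 2022, May 19 2022, Jun 16 2022

These are Thursdays at 28- or 35-day spacing (28, 28, 35, 28, 28).
The pattern: 3rd Thursday of the month.
April 2022 — 3rd Thursday is Apr 21 2022.
May 2022 — 3rd Thursday is May 19 2022.
3rd Thursday of June 2022: Jun 16 2022.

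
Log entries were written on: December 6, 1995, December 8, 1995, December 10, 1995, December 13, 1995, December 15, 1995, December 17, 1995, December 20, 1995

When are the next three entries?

December 22, 1995; December 24, 1995; December 27, 1995

The gap pattern 2, 2, 3, 2, 2, 3 repeats every 3 events.
These are the Wednesdays, Fridays and Sundays of each week.
The following Friday is December 22, 1995.
The following Sunday is December 24, 1995.
The following Wednesday is December 27, 1995.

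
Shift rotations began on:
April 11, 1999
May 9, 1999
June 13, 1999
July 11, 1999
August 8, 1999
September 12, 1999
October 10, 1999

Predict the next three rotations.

All dates are Sundays, 28, 35, 28, 28, 35, 28 days apart.
Specifically, the 2nd Sunday of each month.
2nd Sunday of November 1999: November 14, 1999.
December 1999 — 2nd Sunday is December 12, 1999.
2nd Sunday of January 2000: January 9, 2000.

November 14, 1999; December 12, 1999; January 9, 2000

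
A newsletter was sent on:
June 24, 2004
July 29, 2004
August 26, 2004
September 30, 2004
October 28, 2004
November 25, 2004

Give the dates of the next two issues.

All Thursdays; the gaps (35, 28, 35, 28, 28) vary with month length.
This is the last Thursday of each month.
Last Thursday of December 2004: December 30, 2004.
January 2005 ends with Thursday January 27, 2005.

December 30, 2004; January 27, 2005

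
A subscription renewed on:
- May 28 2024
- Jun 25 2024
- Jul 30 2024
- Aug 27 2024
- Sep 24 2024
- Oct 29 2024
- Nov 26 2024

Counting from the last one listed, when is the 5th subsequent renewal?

Every date is a Tuesday; gaps 28, 35, 28, 28, 35, 28 days.
Each is the last Tuesday of its month (at least one falls on the 29th or later, ruling out '4th Tuesday').
December 2024 ends with Tuesday Dec 31 2024.
Last Tuesday of January 2025: Jan 28 2025.
February 2025 ends with Tuesday Feb 25 2025.
Last Tuesday of March 2025: Mar 25 2025.
April 2025 ends with Tuesday Apr 29 2025.

Apr 29 2025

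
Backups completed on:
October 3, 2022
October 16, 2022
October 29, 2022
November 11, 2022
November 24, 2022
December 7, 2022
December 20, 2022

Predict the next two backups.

The spacing is 13, 13, 13, 13, 13, 13 days — always 13 days.
December 20, 2022 + 13 days = January 2, 2023.
January 2, 2023 + 13 days = January 15, 2023.

January 2, 2023; January 15, 2023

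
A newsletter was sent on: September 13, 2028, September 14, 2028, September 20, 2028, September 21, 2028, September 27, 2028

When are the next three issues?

The gap pattern 1, 6, 1, 6 repeats every 2 events.
These are the Wednesdays and Thursdays of each week.
Next Thursday: September 28, 2028.
Next Wednesday: October 4, 2028.
The following Thursday is October 5, 2028.

September 28, 2028; October 4, 2028; October 5, 2028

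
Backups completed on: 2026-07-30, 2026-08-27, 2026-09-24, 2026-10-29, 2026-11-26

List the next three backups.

Every date is a Thursday; gaps 28, 28, 35, 28 days.
Each is the last Thursday of its month (at least one falls on the 29th or later, ruling out '4th Thursday').
December 2026 ends with Thursday 2026-12-31.
Last Thursday of January 2027: 2027-01-28.
Last Thursday of February 2027: 2027-02-25.

2026-12-31, 2027-01-28, 2027-02-25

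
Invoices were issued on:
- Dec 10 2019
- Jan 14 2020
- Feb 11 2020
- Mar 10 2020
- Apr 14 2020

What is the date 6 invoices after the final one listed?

Oct 13 2020

All dates are Tuesdays, 35, 28, 28, 35 days apart.
Specifically, the 2nd Tuesday of each month.
2nd Tuesday of May 2020: May 12 2020.
June 2020 — 2nd Tuesday is Jun 9 2020.
July 2020 — 2nd Tuesday is Jul 14 2020.
2nd Tuesday of August 2020: Aug 11 2020.
September 2020 — 2nd Tuesday is Sep 8 2020.
October 2020 — 2nd Tuesday is Oct 13 2020.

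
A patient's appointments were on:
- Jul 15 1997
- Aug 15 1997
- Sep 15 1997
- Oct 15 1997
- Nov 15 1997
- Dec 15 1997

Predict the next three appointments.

Each date is the 15th; the gaps (31, 31, 30, 31, 30) track the month lengths.
The rule is the 15th of each month.
January 1998: Jan 15 1998.
February 1998: Feb 15 1998.
Next: March 1998 → Mar 15 1998.

Jan 15 1998, Feb 15 1998, Mar 15 1998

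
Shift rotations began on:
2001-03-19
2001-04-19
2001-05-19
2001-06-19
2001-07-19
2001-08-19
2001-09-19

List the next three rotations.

2001-10-19, 2001-11-19, 2001-12-19

Each date is the 19th; the gaps (31, 30, 31, 30, 31, 31) track the month lengths.
The rule is the 19th of each month.
October 2001: 2001-10-19.
November 2001: 2001-11-19.
December 2001: 2001-12-19.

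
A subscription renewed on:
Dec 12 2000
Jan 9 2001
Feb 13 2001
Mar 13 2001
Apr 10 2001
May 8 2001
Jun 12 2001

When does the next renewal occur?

Jul 10 2001

Gaps: 28, 35, 28, 28, 28, 35 days — a mix of 28 and 35. Every date is a Tuesday.
Each is the 2nd Tuesday of its month.
July 2001 — 2nd Tuesday is Jul 10 2001.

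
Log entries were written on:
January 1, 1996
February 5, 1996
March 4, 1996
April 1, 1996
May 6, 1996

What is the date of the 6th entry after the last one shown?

Gaps: 35, 28, 28, 35 days — a mix of 28 and 35. Every date is a Monday.
Each is the 1st Monday of its month.
1st Monday of June 1996: June 3, 1996.
July 1996 — 1st Monday is July 1, 1996.
August 1996 — 1st Monday is August 5, 1996.
1st Monday of September 1996: September 2, 1996.
October 1996 — 1st Monday is October 7, 1996.
November 1996 — 1st Monday is November 4, 1996.

November 4, 1996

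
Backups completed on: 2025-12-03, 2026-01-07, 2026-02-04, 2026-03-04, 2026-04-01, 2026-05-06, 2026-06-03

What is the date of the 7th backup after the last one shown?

2027-01-06

All dates are Wednesdays, 35, 28, 28, 28, 35, 28 days apart.
Specifically, the 1st Wednesday of each month.
1st Wednesday of July 2026: 2026-07-01.
August 2026 — 1st Wednesday is 2026-08-05.
September 2026 — 1st Wednesday is 2026-09-02.
October 2026 — 1st Wednesday is 2026-10-07.
November 2026 — 1st Wednesday is 2026-11-04.
1st Wednesday of December 2026: 2026-12-02.
January 2027 — 1st Wednesday is 2027-01-06.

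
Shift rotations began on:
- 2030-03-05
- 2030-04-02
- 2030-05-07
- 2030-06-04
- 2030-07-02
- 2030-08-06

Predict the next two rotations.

All dates are Tuesdays, 28, 35, 28, 28, 35 days apart.
Specifically, the 1st Tuesday of each month.
September 2030 — 1st Tuesday is 2030-09-03.
1st Tuesday of October 2030: 2030-10-01.

2030-09-03, 2030-10-01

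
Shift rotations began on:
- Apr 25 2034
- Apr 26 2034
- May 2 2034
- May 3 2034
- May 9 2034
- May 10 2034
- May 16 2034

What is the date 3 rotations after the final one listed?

May 24 2034

Every event lands on a Tuesday or Wednesday (gaps cycle 1, 6, 1, 6, 1, 6).
So the schedule is: every Tuesday and Wednesday.
The following Wednesday is May 17 2034.
Next Tuesday: May 23 2034.
Next Wednesday: May 24 2034.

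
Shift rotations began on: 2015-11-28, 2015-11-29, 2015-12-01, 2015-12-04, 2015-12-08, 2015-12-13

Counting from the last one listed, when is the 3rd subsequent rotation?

Gaps: 1, 2, 3, 4, 5 days — each gap is 1 larger than the previous one.
Next gap: 6 days. 2015-12-13 + 6 days = 2015-12-19.
Next gap: 7 days. 2015-12-19 + 7 days = 2015-12-26.
Next gap: 8 days. 2015-12-26 + 8 days = 2016-01-03.

2016-01-03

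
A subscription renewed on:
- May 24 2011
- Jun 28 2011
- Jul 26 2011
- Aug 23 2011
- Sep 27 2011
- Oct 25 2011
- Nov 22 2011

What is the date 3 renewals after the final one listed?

Gaps: 35, 28, 28, 35, 28, 28 days — a mix of 28 and 35. Every date is a Tuesday.
Each is the 4th Tuesday of its month.
4th Tuesday of December 2011: Dec 27 2011.
January 2012 — 4th Tuesday is Jan 24 2012.
4th Tuesday of February 2012: Feb 28 2012.

Feb 28 2012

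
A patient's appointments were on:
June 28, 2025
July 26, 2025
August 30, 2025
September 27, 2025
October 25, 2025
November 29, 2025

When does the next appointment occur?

These are Saturdays with 28, 35, 28, 28, 35-day gaps.
Each is the final Saturday of its month — August 30, 2025 is past the 28th, so '4th Saturday' doesn't fit.
December 2025 ends with Saturday December 27, 2025.

December 27, 2025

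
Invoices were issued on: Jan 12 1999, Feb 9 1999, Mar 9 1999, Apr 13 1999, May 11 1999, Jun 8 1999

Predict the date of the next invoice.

These are Tuesdays at 28- or 35-day spacing (28, 28, 35, 28, 28).
The pattern: 2nd Tuesday of the month.
2nd Tuesday of July 1999: Jul 13 1999.

Jul 13 1999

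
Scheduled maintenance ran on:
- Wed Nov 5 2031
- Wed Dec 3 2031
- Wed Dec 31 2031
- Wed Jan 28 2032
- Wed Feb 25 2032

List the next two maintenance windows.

Gaps between consecutive events: 28, 28, 28, 28 days — a constant 28-day interval.
Wed Feb 25 2032 + 28 days = Wed Mar 24 2032.
Wed Mar 24 2032 + 28 days = Wed Apr 21 2032.

Wed Mar 24 2032, Wed Apr 21 2032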